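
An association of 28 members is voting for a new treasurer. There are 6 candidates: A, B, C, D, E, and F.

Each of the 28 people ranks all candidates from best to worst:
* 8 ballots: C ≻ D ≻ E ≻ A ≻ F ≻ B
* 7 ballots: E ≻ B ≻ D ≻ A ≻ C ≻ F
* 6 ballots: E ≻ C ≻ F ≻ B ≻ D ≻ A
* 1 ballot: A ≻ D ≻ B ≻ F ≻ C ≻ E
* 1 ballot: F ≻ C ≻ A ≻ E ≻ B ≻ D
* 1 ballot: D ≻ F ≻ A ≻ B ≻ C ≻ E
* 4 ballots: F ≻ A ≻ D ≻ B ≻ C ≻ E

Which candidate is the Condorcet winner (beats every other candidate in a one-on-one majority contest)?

C

C vs A: 15–13
C vs B: 15–13
C vs D: 15–13
C vs E: 15–13
C vs F: 21–7
C beats every other candidate.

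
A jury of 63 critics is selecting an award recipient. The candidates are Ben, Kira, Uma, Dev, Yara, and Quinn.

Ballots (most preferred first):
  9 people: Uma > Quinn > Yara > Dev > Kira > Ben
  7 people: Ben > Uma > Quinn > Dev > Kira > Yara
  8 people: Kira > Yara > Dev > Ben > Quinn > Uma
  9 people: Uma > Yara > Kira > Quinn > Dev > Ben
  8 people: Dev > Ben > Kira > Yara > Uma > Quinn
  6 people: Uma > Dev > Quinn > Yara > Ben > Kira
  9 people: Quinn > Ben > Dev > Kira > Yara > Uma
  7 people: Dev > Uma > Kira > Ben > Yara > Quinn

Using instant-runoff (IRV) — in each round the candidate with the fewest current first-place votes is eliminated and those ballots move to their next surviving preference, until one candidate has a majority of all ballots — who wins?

Round 1: Ben 7, Kira 8, Uma 24, Dev 15, Yara 0, Quinn 9. Yara eliminated.
Round 2: Ben 7, Kira 8, Uma 24, Dev 15, Quinn 9. Ben eliminated.
Round 3: Kira 8, Uma 31, Dev 15, Quinn 9. Kira eliminated.
Round 4: Uma 31, Dev 23, Quinn 9. Quinn eliminated.
Round 5: Uma 31, Dev 32. Dev has a majority (≥32).

Dev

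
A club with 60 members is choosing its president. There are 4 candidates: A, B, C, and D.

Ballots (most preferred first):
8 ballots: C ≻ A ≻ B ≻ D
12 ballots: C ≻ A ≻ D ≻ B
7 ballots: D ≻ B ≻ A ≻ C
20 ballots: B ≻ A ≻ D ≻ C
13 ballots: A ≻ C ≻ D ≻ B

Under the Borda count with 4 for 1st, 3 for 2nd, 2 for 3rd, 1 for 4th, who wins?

A: 8×3 + 12×3 + 7×2 + 20×3 + 13×4 = 186
B: 8×2 + 12×1 + 7×3 + 20×4 + 13×1 = 142
C: 8×4 + 12×4 + 7×1 + 20×1 + 13×3 = 146
D: 8×1 + 12×2 + 7×4 + 20×2 + 13×2 = 126

A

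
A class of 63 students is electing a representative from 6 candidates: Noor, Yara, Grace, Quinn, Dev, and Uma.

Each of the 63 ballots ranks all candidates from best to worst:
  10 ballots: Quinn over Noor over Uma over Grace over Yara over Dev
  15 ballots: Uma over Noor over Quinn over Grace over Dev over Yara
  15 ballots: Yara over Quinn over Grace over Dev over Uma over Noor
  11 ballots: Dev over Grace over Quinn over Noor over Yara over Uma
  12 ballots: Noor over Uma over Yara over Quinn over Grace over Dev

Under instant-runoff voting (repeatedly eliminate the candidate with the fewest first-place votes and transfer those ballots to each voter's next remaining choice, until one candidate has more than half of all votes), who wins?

Noor

Round 1: Noor 12, Yara 15, Grace 0, Quinn 10, Dev 11, Uma 15. Grace eliminated.
Round 2: Noor 12, Yara 15, Quinn 10, Dev 11, Uma 15. Quinn eliminated.
Round 3: Noor 22, Yara 15, Dev 11, Uma 15. Dev eliminated.
Round 4: Noor 33, Yara 15, Uma 15. Noor has a majority (≥32).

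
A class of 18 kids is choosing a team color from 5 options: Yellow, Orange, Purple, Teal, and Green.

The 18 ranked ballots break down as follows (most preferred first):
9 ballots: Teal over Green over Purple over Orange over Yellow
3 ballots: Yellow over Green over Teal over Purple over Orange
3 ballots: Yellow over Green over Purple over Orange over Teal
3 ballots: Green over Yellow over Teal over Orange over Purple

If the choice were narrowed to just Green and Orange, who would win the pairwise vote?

Green is ranked above Orange on 18 ballots; Orange above Green on 0.

Green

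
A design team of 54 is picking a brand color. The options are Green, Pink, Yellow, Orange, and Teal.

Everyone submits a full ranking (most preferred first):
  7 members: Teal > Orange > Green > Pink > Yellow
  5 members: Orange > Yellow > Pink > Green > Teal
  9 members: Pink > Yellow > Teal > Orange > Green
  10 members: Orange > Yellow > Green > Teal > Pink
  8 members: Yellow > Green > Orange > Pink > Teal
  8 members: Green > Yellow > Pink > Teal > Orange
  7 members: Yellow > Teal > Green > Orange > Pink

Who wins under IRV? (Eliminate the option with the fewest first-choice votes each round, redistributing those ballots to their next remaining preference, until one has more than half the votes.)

Yellow

Round 1: Green 8, Pink 9, Yellow 15, Orange 15, Teal 7. Teal eliminated.
Round 2: Green 8, Pink 9, Yellow 15, Orange 22. Green eliminated.
Round 3: Pink 9, Yellow 23, Orange 22. Pink eliminated.
Round 4: Yellow 32, Orange 22. Yellow has a majority (≥28).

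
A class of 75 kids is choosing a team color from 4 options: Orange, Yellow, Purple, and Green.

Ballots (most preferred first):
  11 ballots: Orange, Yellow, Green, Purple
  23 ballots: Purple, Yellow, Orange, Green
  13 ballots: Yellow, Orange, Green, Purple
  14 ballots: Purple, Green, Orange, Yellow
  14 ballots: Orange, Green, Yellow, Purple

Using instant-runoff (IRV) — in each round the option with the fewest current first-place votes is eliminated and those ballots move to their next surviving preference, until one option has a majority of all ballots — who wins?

Orange

Round 1: Orange 25, Yellow 13, Purple 37, Green 0. Green eliminated.
Round 2: Orange 25, Yellow 13, Purple 37. Yellow eliminated.
Round 3: Orange 38, Purple 37. Orange has a majority (≥38).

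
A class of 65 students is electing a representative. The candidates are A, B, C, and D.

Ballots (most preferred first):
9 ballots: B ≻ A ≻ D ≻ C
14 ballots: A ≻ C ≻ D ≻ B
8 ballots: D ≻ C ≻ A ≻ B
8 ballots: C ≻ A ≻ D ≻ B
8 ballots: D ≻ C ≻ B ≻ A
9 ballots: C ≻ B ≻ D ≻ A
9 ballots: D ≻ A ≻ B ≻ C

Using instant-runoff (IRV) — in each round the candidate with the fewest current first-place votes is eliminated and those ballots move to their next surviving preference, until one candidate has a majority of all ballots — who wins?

D

Round 1: A 14, B 9, C 17, D 25. B eliminated.
Round 2: A 23, C 17, D 25. C eliminated.
Round 3: A 31, D 34. D has a majority (≥33).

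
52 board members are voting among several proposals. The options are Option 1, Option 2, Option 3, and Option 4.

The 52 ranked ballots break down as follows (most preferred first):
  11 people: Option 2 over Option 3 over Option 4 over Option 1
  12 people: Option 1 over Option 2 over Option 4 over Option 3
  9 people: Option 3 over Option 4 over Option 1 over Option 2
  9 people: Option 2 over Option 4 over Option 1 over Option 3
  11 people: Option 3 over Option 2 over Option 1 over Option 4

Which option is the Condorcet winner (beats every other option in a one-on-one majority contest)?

Option 2

Option 2 vs Option 1: 31–21
Option 2 vs Option 3: 32–20
Option 2 vs Option 4: 43–9
Option 2 beats every other option.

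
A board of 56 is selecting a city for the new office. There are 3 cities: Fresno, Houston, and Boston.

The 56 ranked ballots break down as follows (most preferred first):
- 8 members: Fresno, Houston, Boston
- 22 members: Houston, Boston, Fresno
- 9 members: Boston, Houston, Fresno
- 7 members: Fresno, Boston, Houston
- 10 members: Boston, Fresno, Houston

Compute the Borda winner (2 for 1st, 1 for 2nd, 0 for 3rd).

Boston

Fresno: 8×2 + 22×0 + 9×0 + 7×2 + 10×1 = 40
Houston: 8×1 + 22×2 + 9×1 + 7×0 + 10×0 = 61
Boston: 8×0 + 22×1 + 9×2 + 7×1 + 10×2 = 67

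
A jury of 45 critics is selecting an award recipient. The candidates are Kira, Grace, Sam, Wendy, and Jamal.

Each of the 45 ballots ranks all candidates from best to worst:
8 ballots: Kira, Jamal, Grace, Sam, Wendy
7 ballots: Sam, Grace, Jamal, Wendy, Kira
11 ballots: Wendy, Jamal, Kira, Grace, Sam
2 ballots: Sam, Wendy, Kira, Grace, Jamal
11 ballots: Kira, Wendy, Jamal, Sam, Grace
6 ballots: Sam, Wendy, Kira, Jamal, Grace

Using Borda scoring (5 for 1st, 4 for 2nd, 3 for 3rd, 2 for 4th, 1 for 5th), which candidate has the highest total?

Kira: 8×5 + 7×1 + 11×3 + 2×3 + 11×5 + 6×3 = 159
Grace: 8×3 + 7×4 + 11×2 + 2×2 + 11×1 + 6×1 = 95
Sam: 8×2 + 7×5 + 11×1 + 2×5 + 11×2 + 6×5 = 124
Wendy: 8×1 + 7×2 + 11×5 + 2×4 + 11×4 + 6×4 = 153
Jamal: 8×4 + 7×3 + 11×4 + 2×1 + 11×3 + 6×2 = 144

Kira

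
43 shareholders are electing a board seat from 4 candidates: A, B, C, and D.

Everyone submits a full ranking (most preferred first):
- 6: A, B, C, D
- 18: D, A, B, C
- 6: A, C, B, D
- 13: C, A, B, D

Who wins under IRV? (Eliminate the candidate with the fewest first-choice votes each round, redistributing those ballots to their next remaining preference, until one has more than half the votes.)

C

Round 1: A 12, B 0, C 13, D 18. B eliminated.
Round 2: A 12, C 13, D 18. A eliminated.
Round 3: C 25, D 18. C has a majority (≥22).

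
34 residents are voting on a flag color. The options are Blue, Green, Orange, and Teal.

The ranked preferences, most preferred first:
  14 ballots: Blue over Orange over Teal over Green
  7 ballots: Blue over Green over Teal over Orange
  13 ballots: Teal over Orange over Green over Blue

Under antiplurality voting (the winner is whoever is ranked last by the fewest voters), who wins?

Teal

Last-place votes: Blue 13, Green 14, Orange 7, Teal 0.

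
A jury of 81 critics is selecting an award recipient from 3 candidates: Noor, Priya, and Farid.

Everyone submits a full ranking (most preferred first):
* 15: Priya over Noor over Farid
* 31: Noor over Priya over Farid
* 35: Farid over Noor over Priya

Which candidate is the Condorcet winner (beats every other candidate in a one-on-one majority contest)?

Noor

Noor vs Priya: 66–15
Noor vs Farid: 46–35
Noor beats every other candidate.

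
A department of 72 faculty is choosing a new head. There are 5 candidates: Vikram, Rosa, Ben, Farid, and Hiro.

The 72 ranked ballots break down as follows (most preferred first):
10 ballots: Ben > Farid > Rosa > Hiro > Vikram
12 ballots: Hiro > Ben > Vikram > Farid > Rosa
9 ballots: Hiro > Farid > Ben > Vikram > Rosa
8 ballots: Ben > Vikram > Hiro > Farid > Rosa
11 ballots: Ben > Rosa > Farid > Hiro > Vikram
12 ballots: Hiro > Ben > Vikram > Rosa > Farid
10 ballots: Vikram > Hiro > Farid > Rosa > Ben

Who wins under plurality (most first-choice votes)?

Hiro

First-place votes: Vikram 10, Rosa 0, Ben 29, Farid 0, Hiro 33.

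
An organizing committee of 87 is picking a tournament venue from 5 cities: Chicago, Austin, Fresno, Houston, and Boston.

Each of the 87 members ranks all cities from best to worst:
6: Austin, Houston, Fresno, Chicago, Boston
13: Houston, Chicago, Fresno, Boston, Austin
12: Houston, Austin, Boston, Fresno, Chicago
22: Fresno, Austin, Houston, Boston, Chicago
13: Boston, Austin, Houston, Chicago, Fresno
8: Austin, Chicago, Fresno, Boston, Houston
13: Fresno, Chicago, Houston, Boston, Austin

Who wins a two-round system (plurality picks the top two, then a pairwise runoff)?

Houston

Round 1 first-place votes: Chicago 0, Austin 14, Fresno 35, Houston 25, Boston 13. Fresno and Houston advance.
Runoff: Fresno is ranked above Houston on 43 ballots, Houston above Fresno on 44.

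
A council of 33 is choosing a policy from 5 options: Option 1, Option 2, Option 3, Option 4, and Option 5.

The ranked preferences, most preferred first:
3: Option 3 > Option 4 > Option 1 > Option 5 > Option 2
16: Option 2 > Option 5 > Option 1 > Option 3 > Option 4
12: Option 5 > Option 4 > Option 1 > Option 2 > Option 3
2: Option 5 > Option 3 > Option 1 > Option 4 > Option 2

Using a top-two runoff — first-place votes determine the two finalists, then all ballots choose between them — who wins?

Round 1 first-place votes: Option 1 0, Option 2 16, Option 3 3, Option 4 0, Option 5 14. Option 2 and Option 5 advance.
Runoff: Option 2 is ranked above Option 5 on 16 ballots, Option 5 above Option 2 on 17.

Option 5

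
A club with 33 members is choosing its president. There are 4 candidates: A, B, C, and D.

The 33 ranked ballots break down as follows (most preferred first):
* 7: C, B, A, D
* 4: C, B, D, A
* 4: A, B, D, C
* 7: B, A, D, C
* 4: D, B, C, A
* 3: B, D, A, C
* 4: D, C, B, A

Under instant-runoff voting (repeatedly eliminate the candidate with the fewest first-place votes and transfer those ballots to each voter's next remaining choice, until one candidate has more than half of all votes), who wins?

B

Round 1: A 4, B 10, C 11, D 8. A eliminated.
Round 2: B 14, C 11, D 8. D eliminated.
Round 3: B 18, C 15. B has a majority (≥17).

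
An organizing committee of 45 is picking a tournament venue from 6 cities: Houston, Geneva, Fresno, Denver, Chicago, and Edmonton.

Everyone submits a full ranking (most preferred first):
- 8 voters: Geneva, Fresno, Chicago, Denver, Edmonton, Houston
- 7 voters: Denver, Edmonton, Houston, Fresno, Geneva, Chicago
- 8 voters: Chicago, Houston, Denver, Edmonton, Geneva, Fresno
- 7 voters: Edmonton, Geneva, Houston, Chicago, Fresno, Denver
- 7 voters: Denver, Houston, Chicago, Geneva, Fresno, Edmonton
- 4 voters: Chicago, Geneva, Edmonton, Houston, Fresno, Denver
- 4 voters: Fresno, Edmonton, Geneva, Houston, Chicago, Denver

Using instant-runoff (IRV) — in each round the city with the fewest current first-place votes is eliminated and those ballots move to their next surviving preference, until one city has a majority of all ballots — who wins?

Round 1: Houston 0, Geneva 8, Fresno 4, Denver 14, Chicago 12, Edmonton 7. Houston eliminated.
Round 2: Geneva 8, Fresno 4, Denver 14, Chicago 12, Edmonton 7. Fresno eliminated.
Round 3: Geneva 8, Denver 14, Chicago 12, Edmonton 11. Geneva eliminated.
Round 4: Denver 14, Chicago 20, Edmonton 11. Edmonton eliminated.
Round 5: Denver 14, Chicago 31. Chicago has a majority (≥23).

Chicago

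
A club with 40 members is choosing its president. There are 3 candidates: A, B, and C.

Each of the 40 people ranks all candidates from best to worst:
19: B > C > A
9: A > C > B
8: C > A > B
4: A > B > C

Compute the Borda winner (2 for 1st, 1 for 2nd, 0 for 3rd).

C

A: 19×0 + 9×2 + 8×1 + 4×2 = 34
B: 19×2 + 9×0 + 8×0 + 4×1 = 42
C: 19×1 + 9×1 + 8×2 + 4×0 = 44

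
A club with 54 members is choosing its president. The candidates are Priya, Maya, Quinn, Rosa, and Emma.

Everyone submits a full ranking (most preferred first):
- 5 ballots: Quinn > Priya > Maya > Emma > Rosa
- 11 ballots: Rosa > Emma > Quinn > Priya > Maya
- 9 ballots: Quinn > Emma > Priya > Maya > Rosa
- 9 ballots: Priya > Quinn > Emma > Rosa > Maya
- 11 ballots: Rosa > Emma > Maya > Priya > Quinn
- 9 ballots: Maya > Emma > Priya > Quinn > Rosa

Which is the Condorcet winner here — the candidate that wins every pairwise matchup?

Emma

Emma vs Priya: 40–14
Emma vs Maya: 40–14
Emma vs Quinn: 31–23
Emma vs Rosa: 32–22
Emma beats every other candidate.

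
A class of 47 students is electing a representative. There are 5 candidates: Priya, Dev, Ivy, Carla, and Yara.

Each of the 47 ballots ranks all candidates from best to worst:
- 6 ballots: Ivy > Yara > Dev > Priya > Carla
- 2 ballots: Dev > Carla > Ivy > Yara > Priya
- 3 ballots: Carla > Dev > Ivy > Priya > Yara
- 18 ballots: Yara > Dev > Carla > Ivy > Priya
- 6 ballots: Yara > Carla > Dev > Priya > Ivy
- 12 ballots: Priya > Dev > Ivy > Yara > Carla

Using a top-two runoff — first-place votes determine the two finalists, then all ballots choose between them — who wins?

Yara

Round 1 first-place votes: Priya 12, Dev 2, Ivy 6, Carla 3, Yara 24. Yara and Priya advance.
Runoff: Yara is ranked above Priya on 32 ballots, Priya above Yara on 15.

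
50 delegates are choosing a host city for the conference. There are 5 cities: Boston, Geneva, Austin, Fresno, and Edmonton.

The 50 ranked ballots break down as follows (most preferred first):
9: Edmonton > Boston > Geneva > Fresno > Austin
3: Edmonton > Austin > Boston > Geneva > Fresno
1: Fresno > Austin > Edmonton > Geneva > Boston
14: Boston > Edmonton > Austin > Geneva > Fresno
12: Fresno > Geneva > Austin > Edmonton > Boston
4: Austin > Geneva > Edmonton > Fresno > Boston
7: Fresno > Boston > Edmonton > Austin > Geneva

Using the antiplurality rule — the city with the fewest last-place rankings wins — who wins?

Last-place votes: Boston 17, Geneva 7, Austin 9, Fresno 17, Edmonton 0.

Edmonton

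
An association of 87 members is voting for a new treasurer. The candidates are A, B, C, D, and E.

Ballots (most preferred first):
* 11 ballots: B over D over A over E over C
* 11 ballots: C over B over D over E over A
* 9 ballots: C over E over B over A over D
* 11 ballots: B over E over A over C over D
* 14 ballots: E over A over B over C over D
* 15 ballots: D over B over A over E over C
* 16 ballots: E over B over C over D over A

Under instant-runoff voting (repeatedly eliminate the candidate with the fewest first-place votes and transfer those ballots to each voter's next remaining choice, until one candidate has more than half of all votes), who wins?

Round 1: A 0, B 22, C 20, D 15, E 30. A eliminated.
Round 2: B 22, C 20, D 15, E 30. D eliminated.
Round 3: B 37, C 20, E 30. C eliminated.
Round 4: B 48, E 39. B has a majority (≥44).

B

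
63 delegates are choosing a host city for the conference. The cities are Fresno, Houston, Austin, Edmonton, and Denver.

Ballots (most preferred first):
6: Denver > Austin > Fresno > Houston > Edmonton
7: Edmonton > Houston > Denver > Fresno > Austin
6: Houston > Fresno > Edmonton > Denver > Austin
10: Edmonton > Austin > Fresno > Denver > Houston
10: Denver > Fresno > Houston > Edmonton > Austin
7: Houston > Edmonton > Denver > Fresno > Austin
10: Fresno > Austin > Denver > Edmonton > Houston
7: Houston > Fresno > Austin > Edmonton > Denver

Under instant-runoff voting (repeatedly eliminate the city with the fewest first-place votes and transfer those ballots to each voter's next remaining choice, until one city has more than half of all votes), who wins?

Round 1: Fresno 10, Houston 20, Austin 0, Edmonton 17, Denver 16. Austin eliminated.
Round 2: Fresno 10, Houston 20, Edmonton 17, Denver 16. Fresno eliminated.
Round 3: Houston 20, Edmonton 17, Denver 26. Edmonton eliminated.
Round 4: Houston 27, Denver 36. Denver has a majority (≥32).

Denver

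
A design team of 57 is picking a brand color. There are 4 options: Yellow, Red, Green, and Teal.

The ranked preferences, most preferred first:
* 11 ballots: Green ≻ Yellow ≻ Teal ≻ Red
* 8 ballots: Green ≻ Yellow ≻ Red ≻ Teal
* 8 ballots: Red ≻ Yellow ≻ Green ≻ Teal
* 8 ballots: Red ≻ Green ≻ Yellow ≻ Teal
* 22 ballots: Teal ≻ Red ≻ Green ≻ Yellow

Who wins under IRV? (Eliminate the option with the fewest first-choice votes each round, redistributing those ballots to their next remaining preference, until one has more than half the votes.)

Round 1: Yellow 0, Red 16, Green 19, Teal 22. Yellow eliminated.
Round 2: Red 16, Green 19, Teal 22. Red eliminated.
Round 3: Green 35, Teal 22. Green has a majority (≥29).

Green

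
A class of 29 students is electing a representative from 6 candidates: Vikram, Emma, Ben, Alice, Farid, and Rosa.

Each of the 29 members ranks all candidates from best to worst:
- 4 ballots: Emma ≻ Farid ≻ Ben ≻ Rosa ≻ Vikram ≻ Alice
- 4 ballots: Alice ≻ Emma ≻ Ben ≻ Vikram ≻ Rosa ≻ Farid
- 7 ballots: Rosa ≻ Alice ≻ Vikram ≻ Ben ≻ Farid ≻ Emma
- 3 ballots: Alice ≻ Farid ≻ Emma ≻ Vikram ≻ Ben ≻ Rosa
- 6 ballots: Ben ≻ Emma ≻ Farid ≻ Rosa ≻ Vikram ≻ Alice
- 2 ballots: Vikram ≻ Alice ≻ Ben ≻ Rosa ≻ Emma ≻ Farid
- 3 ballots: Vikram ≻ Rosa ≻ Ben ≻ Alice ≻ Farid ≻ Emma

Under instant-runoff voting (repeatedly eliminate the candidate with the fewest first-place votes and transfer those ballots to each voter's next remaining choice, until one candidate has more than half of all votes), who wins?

Round 1: Vikram 5, Emma 4, Ben 6, Alice 7, Farid 0, Rosa 7. Farid eliminated.
Round 2: Vikram 5, Emma 4, Ben 6, Alice 7, Rosa 7. Emma eliminated.
Round 3: Vikram 5, Ben 10, Alice 7, Rosa 7. Vikram eliminated.
Round 4: Ben 10, Alice 9, Rosa 10. Alice eliminated.
Round 5: Ben 19, Rosa 10. Ben has a majority (≥15).

Ben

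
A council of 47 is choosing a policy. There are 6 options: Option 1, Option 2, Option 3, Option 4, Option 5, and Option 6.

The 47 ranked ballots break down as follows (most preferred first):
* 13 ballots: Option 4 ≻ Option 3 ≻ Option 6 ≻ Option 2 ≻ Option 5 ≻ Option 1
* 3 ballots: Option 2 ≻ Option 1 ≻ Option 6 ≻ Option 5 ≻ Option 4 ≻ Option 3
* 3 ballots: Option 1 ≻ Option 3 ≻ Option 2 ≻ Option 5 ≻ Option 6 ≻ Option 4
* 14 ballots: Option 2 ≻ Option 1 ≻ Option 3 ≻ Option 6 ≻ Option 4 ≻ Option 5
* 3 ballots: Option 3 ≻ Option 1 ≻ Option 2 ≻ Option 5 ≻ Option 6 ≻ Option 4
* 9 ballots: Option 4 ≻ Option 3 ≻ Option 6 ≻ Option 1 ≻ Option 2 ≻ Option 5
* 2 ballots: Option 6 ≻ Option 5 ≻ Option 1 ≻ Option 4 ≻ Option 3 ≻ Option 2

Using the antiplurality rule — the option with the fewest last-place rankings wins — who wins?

Last-place votes: Option 1 13, Option 2 2, Option 3 3, Option 4 6, Option 5 23, Option 6 0.

Option 6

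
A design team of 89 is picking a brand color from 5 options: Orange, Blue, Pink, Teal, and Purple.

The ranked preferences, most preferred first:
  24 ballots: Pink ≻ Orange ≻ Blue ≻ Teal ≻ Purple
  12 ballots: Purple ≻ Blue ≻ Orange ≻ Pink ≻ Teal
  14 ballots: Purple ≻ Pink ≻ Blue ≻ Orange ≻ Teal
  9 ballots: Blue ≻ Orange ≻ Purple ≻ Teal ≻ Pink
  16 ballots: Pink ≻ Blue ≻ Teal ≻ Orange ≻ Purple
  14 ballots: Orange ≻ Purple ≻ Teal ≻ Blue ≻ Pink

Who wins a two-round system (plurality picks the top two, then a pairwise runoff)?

Round 1 first-place votes: Orange 14, Blue 9, Pink 40, Teal 0, Purple 26. Pink and Purple advance.
Runoff: Pink is ranked above Purple on 40 ballots, Purple above Pink on 49.

Purple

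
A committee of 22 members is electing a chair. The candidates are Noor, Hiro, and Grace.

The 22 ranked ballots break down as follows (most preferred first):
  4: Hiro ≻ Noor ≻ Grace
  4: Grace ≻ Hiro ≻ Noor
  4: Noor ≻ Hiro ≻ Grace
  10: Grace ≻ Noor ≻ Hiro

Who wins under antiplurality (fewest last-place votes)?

Noor

Last-place votes: Noor 4, Hiro 10, Grace 8.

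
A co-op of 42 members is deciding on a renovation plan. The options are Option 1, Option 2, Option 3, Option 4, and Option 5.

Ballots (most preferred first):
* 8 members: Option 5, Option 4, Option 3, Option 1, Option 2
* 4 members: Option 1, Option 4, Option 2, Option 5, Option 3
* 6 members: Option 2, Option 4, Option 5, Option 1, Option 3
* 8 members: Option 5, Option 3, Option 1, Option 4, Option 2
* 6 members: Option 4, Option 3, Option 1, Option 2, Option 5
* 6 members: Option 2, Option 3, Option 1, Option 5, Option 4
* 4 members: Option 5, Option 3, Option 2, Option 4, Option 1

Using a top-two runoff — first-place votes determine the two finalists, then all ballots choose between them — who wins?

Round 1 first-place votes: Option 1 4, Option 2 12, Option 3 0, Option 4 6, Option 5 20. Option 5 and Option 2 advance.
Runoff: Option 5 is ranked above Option 2 on 20 ballots, Option 2 above Option 5 on 22.

Option 2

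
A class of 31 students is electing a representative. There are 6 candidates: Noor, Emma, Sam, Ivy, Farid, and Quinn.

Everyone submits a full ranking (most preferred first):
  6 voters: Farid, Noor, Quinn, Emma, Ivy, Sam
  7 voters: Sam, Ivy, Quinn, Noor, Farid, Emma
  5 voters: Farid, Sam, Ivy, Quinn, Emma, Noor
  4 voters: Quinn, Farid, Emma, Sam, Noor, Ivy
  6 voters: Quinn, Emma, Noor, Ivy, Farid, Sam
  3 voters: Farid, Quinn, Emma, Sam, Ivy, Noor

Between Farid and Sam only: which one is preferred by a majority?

Farid is ranked above Sam on 24 ballots; Sam above Farid on 7.

Farid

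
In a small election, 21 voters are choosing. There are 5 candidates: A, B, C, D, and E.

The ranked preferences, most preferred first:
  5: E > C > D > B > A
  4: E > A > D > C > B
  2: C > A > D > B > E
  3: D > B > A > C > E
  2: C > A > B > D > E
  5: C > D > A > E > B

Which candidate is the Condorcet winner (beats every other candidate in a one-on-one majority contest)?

C

C vs A: 14–7
C vs B: 18–3
C vs D: 14–7
C vs E: 12–9
C beats every other candidate.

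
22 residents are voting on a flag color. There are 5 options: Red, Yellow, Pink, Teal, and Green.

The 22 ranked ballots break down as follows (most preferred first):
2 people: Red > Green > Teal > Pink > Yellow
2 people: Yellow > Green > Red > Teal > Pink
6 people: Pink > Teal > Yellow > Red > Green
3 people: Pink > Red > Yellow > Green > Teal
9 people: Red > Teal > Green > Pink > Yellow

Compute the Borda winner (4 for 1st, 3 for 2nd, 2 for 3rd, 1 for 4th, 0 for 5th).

Red

Red: 2×4 + 2×2 + 6×1 + 3×3 + 9×4 = 63
Yellow: 2×0 + 2×4 + 6×2 + 3×2 + 9×0 = 26
Pink: 2×1 + 2×0 + 6×4 + 3×4 + 9×1 = 47
Teal: 2×2 + 2×1 + 6×3 + 3×0 + 9×3 = 51
Green: 2×3 + 2×3 + 6×0 + 3×1 + 9×2 = 33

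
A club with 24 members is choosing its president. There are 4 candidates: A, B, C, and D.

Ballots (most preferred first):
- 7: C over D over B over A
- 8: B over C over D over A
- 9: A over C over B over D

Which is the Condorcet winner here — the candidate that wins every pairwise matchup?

C

C vs A: 15–9
C vs B: 16–8
C vs D: 24–0
C beats every other candidate.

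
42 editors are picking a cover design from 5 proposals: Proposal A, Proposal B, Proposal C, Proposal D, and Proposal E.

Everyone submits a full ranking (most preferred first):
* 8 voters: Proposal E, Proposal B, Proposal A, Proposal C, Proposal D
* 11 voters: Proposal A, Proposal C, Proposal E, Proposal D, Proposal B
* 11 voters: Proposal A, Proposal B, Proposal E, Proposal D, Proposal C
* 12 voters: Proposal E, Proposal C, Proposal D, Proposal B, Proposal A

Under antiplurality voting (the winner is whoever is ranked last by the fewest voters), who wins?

Proposal E

Last-place votes: Proposal A 12, Proposal B 11, Proposal C 11, Proposal D 8, Proposal E 0.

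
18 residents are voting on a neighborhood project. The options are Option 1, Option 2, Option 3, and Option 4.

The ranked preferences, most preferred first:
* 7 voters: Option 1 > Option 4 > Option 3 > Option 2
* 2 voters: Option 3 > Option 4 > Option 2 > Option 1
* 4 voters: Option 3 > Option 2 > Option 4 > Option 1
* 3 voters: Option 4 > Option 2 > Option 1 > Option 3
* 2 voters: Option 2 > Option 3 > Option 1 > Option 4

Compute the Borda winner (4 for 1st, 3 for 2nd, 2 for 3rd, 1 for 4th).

Option 1: 7×4 + 2×1 + 4×1 + 3×2 + 2×2 = 44
Option 2: 7×1 + 2×2 + 4×3 + 3×3 + 2×4 = 40
Option 3: 7×2 + 2×4 + 4×4 + 3×1 + 2×3 = 47
Option 4: 7×3 + 2×3 + 4×2 + 3×4 + 2×1 = 49

Option 4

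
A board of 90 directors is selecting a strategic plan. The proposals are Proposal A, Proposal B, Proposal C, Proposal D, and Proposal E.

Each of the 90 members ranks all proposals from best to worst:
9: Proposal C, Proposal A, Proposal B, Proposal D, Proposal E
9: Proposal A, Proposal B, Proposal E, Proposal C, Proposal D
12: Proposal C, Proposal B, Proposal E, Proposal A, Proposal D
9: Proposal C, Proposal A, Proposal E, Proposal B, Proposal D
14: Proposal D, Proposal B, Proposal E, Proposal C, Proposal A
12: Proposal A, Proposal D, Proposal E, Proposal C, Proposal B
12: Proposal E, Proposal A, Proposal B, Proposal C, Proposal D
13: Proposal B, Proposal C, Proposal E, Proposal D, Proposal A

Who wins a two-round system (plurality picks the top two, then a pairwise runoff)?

Proposal C

Round 1 first-place votes: Proposal A 21, Proposal B 13, Proposal C 30, Proposal D 14, Proposal E 12. Proposal C and Proposal A advance.
Runoff: Proposal C is ranked above Proposal A on 57 ballots, Proposal A above Proposal C on 33.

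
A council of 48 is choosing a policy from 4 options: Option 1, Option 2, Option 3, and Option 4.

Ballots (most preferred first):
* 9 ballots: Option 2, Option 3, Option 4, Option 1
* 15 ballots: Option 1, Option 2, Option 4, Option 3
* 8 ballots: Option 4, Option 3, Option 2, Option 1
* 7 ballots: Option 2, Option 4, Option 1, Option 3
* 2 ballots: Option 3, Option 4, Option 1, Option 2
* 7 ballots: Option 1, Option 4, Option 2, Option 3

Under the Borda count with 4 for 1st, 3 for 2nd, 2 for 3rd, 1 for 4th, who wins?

Option 2

Option 1: 9×1 + 15×4 + 8×1 + 7×2 + 2×2 + 7×4 = 123
Option 2: 9×4 + 15×3 + 8×2 + 7×4 + 2×1 + 7×2 = 141
Option 3: 9×3 + 15×1 + 8×3 + 7×1 + 2×4 + 7×1 = 88
Option 4: 9×2 + 15×2 + 8×4 + 7×3 + 2×3 + 7×3 = 128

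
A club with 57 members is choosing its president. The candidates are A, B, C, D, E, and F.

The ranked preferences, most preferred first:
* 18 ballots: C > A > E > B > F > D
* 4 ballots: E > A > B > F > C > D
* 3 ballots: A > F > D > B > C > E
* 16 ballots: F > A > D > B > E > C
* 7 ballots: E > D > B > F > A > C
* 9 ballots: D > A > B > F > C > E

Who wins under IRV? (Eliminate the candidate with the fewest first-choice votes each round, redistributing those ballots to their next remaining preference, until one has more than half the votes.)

Round 1: A 3, B 0, C 18, D 9, E 11, F 16. B eliminated.
Round 2: A 3, C 18, D 9, E 11, F 16. A eliminated.
Round 3: C 18, D 9, E 11, F 19. D eliminated.
Round 4: C 18, E 11, F 28. E eliminated.
Round 5: C 18, F 39. F has a majority (≥29).

F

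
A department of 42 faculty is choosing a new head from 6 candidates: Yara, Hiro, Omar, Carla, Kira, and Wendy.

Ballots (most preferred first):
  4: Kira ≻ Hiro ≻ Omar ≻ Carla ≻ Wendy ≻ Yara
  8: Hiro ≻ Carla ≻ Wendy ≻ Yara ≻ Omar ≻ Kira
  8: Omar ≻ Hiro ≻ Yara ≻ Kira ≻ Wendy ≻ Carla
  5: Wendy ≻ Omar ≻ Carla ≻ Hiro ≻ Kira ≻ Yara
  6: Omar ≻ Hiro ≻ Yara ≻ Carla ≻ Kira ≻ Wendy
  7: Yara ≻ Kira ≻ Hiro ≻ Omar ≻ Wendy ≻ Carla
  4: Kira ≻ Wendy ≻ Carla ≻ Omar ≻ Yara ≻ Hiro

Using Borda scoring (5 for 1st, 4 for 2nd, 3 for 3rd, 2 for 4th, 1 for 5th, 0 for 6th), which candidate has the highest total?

Hiro

Yara: 4×0 + 8×2 + 8×3 + 5×0 + 6×3 + 7×5 + 4×1 = 97
Hiro: 4×4 + 8×5 + 8×4 + 5×2 + 6×4 + 7×3 + 4×0 = 143
Omar: 4×3 + 8×1 + 8×5 + 5×4 + 6×5 + 7×2 + 4×2 = 132
Carla: 4×2 + 8×4 + 8×0 + 5×3 + 6×2 + 7×0 + 4×3 = 79
Kira: 4×5 + 8×0 + 8×2 + 5×1 + 6×1 + 7×4 + 4×5 = 95
Wendy: 4×1 + 8×3 + 8×1 + 5×5 + 6×0 + 7×1 + 4×4 = 84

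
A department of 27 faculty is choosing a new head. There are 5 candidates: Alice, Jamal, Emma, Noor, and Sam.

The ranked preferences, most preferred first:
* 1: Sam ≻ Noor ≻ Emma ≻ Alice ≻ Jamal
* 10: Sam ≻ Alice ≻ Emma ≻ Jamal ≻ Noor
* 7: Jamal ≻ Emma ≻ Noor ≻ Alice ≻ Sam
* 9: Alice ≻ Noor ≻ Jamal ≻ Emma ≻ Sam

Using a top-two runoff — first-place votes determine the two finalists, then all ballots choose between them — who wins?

Alice

Round 1 first-place votes: Alice 9, Jamal 7, Emma 0, Noor 0, Sam 11. Sam and Alice advance.
Runoff: Sam is ranked above Alice on 11 ballots, Alice above Sam on 16.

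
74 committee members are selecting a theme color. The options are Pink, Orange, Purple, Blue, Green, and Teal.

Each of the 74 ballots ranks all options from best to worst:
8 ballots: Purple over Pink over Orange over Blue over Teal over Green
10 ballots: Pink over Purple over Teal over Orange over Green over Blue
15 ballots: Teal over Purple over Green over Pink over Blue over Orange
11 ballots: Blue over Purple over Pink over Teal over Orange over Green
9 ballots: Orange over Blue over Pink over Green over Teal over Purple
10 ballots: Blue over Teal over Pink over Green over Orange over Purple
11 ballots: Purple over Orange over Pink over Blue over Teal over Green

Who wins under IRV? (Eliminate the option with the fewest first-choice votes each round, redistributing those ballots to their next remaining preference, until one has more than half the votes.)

Round 1: Pink 10, Orange 9, Purple 19, Blue 21, Green 0, Teal 15. Green eliminated.
Round 2: Pink 10, Orange 9, Purple 19, Blue 21, Teal 15. Orange eliminated.
Round 3: Pink 10, Purple 19, Blue 30, Teal 15. Pink eliminated.
Round 4: Purple 29, Blue 30, Teal 15. Teal eliminated.
Round 5: Purple 44, Blue 30. Purple has a majority (≥38).

Purple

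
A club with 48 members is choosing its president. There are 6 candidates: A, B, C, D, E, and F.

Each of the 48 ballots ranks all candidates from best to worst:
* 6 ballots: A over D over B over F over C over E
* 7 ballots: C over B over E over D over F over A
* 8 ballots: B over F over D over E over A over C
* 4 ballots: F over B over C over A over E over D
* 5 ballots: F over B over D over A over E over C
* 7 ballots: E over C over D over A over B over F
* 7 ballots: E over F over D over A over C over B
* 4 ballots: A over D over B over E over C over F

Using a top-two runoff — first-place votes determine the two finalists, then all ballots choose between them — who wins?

E

Round 1 first-place votes: A 10, B 8, C 7, D 0, E 14, F 9. E and A advance.
Runoff: E is ranked above A on 29 ballots, A above E on 19.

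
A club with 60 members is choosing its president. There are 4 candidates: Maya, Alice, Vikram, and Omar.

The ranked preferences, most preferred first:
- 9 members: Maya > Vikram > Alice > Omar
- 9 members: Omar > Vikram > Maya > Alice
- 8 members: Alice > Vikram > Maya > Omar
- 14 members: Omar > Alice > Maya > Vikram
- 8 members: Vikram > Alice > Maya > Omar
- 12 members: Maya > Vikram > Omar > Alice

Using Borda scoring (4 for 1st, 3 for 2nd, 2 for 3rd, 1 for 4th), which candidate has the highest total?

Maya: 9×4 + 9×2 + 8×2 + 14×2 + 8×2 + 12×4 = 162
Alice: 9×2 + 9×1 + 8×4 + 14×3 + 8×3 + 12×1 = 137
Vikram: 9×3 + 9×3 + 8×3 + 14×1 + 8×4 + 12×3 = 160
Omar: 9×1 + 9×4 + 8×1 + 14×4 + 8×1 + 12×2 = 141

Maya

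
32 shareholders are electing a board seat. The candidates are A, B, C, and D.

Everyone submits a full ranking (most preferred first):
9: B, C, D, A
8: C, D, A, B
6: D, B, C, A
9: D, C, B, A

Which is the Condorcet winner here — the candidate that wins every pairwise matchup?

C

C vs A: 32–0
C vs B: 17–15
C vs D: 17–15
C beats every other candidate.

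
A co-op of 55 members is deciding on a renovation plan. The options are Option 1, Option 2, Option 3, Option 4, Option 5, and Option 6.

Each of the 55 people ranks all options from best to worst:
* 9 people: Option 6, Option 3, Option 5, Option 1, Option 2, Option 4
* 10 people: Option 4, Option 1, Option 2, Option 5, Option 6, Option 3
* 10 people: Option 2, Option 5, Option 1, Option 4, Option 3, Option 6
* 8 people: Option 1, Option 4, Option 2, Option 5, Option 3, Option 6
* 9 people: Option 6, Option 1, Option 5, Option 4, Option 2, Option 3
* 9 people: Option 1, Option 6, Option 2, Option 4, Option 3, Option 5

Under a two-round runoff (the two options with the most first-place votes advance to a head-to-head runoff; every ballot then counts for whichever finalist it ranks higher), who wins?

Round 1 first-place votes: Option 1 17, Option 2 10, Option 3 0, Option 4 10, Option 5 0, Option 6 18. Option 6 and Option 1 advance.
Runoff: Option 6 is ranked above Option 1 on 18 ballots, Option 1 above Option 6 on 37.

Option 1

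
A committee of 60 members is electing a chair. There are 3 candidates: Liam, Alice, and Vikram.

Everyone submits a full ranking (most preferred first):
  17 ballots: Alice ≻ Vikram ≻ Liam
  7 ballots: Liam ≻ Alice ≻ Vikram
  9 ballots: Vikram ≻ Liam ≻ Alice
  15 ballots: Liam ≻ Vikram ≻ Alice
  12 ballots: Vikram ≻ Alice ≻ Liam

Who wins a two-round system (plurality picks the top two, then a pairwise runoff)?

Vikram

Round 1 first-place votes: Liam 22, Alice 17, Vikram 21. Liam and Vikram advance.
Runoff: Liam is ranked above Vikram on 22 ballots, Vikram above Liam on 38.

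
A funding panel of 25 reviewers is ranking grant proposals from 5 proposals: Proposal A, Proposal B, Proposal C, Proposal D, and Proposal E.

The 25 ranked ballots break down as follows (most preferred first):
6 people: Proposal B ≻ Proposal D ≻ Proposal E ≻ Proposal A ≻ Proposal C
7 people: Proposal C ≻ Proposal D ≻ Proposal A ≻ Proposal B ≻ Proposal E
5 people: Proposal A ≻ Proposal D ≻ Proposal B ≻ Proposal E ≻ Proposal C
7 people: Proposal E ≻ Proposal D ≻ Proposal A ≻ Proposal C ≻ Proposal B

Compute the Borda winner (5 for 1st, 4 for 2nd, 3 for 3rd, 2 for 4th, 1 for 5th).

Proposal D

Proposal A: 6×2 + 7×3 + 5×5 + 7×3 = 79
Proposal B: 6×5 + 7×2 + 5×3 + 7×1 = 66
Proposal C: 6×1 + 7×5 + 5×1 + 7×2 = 60
Proposal D: 6×4 + 7×4 + 5×4 + 7×4 = 100
Proposal E: 6×3 + 7×1 + 5×2 + 7×5 = 70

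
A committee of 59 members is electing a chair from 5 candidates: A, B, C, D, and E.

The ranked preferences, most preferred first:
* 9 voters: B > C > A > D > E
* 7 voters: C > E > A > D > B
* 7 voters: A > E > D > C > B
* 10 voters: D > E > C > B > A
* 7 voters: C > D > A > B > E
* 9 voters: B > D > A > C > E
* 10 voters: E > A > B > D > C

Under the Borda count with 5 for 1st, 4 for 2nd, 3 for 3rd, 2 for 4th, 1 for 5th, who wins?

D

A: 9×3 + 7×3 + 7×5 + 10×1 + 7×3 + 9×3 + 10×4 = 181
B: 9×5 + 7×1 + 7×1 + 10×2 + 7×2 + 9×5 + 10×3 = 168
C: 9×4 + 7×5 + 7×2 + 10×3 + 7×5 + 9×2 + 10×1 = 178
D: 9×2 + 7×2 + 7×3 + 10×5 + 7×4 + 9×4 + 10×2 = 187
E: 9×1 + 7×4 + 7×4 + 10×4 + 7×1 + 9×1 + 10×5 = 171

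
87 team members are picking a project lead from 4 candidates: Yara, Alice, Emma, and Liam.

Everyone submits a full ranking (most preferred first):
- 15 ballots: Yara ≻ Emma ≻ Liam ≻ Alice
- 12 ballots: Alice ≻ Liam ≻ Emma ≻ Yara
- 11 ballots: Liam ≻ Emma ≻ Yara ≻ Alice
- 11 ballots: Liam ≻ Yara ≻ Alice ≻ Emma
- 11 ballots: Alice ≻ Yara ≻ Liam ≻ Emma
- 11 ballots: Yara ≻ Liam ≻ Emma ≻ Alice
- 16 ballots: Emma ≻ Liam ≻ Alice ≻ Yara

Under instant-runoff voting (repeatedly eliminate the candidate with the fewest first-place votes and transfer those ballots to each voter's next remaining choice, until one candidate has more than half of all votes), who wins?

Liam

Round 1: Yara 26, Alice 23, Emma 16, Liam 22. Emma eliminated.
Round 2: Yara 26, Alice 23, Liam 38. Alice eliminated.
Round 3: Yara 37, Liam 50. Liam has a majority (≥44).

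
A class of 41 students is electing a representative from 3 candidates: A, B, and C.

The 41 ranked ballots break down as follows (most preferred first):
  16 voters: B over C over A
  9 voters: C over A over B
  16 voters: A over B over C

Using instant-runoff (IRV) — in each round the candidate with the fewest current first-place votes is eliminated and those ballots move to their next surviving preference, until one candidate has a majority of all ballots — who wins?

Round 1: A 16, B 16, C 9. C eliminated.
Round 2: A 25, B 16. A has a majority (≥21).

A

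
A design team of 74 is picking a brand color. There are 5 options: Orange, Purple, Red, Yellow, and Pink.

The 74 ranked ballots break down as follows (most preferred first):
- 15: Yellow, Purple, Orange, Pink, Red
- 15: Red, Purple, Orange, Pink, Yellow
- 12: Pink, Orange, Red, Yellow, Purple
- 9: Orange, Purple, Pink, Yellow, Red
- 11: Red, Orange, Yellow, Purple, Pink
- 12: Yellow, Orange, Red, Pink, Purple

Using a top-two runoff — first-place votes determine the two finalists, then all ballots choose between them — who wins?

Round 1 first-place votes: Orange 9, Purple 0, Red 26, Yellow 27, Pink 12. Yellow and Red advance.
Runoff: Yellow is ranked above Red on 36 ballots, Red above Yellow on 38.

Red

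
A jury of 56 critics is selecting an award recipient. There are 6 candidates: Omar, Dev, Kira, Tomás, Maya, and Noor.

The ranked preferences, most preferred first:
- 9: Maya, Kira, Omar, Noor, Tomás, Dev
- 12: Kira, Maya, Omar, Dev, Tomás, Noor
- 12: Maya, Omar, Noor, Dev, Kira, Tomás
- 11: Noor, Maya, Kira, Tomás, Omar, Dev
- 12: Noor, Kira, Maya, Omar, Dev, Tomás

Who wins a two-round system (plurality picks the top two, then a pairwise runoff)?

Round 1 first-place votes: Omar 0, Dev 0, Kira 12, Tomás 0, Maya 21, Noor 23. Noor and Maya advance.
Runoff: Noor is ranked above Maya on 23 ballots, Maya above Noor on 33.

Maya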